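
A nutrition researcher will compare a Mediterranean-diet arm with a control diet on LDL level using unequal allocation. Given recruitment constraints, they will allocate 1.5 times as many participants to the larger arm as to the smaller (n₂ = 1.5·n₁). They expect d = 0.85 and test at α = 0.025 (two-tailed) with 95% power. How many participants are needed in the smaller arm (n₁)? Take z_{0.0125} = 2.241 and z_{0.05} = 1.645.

With allocation ratio k = n₂/n₁ = 1.5, Var(x̄₁−x̄₂) = σ²(1/n₁ + 1/(k·n₁)) = σ²·(k+1)/(k·n₁).
So n₁ = (1 + 1/k)·((z_{α/2} + z_β)/d)² = 1.667 × (3.886/0.85)².
n₁ = 1.667 × 20.90 = 34.8.
Round up: n₁ = 35, giving n₂ = ⌈1.5 × 35⌉ = ⌈52.5⌉ = 53.

n₁ = 35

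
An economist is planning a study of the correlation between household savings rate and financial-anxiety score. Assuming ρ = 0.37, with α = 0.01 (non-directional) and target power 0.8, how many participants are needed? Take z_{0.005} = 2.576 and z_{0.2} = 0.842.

n = 81

Fisher's z: C = ½·ln((1+r)/(1−r)) = ½·ln(2.1746) = 0.3884.
n = ((z_{α/2} + z_β)/C)² + 3.
(2.576 + 0.842) / 0.3884 = 3.418 / 0.3884 = 8.800.
n = 8.800² + 3 = 77.44 + 3 = 80.4.
Round up.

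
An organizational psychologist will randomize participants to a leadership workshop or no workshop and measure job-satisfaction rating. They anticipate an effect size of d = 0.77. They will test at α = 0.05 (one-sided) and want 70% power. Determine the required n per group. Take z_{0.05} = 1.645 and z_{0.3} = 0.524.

n = 16 per group

For two independent groups with equal n: n = 2·((z_{α} + z_β) / d)².
z_{α} + z_β = 1.645 + 0.524 = 2.169.
n = 2 × (2.169 / 0.77)² = 2 × 2.817² = 2 × 7.93 = 15.9.
Round up to the next whole participant.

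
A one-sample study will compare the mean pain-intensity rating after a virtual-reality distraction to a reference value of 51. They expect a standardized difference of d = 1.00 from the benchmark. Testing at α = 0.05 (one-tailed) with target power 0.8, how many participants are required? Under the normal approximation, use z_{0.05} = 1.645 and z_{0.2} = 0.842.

For a one-sample test: n = ((z_{α} + z_β) / d)².
z_{α} + z_β = 1.645 + 0.842 = 2.487.
n = (2.487 / 1.00)² = 2.487² = 6.19.
Round up.

n = 7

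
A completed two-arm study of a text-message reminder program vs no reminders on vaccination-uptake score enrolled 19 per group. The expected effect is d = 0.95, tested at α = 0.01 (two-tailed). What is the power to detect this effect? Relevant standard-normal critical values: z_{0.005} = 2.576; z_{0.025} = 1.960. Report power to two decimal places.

For two equal groups, power = Φ(d·√(n/2) − z_{α/2}).
d·√(n/2) = 0.95 × √(19/2) = 0.95 × 3.082 = 2.928.
z_β = 2.928 − 2.576 = 0.352.
Power = Φ(0.352) = 0.638.

power ≈ 0.64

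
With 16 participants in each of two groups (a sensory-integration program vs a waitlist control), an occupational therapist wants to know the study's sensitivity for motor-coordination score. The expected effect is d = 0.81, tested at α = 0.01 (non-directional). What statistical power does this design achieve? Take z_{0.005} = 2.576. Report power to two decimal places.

For two equal groups, power = Φ(d·√(n/2) − z_{α/2}).
d·√(n/2) = 0.81 × √(16/2) = 0.81 × 2.828 = 2.291.
z_β = 2.291 − 2.576 = -0.285.
Power = Φ(-0.285) = 0.388.

power ≈ 0.39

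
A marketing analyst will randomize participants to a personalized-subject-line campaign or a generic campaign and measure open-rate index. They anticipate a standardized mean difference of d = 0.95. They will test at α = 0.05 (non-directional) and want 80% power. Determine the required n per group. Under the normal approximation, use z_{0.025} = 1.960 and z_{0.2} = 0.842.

For two independent groups with equal n: n = 2·((z_{α/2} + z_β) / d)².
z_{α/2} + z_β = 1.960 + 0.842 = 2.802.
n = 2 × (2.802 / 0.95)² = 2 × 2.949² = 2 × 8.70 = 17.4.
Round up to the next whole participant.

n = 18 per group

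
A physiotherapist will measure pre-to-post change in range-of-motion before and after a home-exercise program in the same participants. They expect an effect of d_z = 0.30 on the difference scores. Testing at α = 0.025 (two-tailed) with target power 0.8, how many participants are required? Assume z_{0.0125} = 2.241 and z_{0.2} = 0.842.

For a paired (one-sample on differences) test: n = ((z_{α/2} + z_β) / d)².
z_{α/2} + z_β = 2.241 + 0.842 = 3.083.
n = (3.083 / 0.30)² = 10.277² = 105.61.
Round up.

n = 106 pairs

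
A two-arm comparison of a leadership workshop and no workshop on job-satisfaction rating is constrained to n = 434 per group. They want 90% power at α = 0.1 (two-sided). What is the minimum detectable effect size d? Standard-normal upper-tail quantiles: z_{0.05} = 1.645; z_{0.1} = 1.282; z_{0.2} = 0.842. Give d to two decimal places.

d_min ≈ 0.20

For two independent groups of n = 434 each: d_min = (z_{α/2} + z_β)·√(2/n).
z-sum = 1.645 + 1.282 = 2.927.
d_min = 2.927 × √(2/434) = 2.927 × 0.0679 = 0.199.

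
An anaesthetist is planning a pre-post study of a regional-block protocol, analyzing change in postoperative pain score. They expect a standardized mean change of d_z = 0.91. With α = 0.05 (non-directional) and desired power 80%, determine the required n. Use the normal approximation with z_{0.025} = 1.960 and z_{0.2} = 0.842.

n = 10 pairs

For a paired (one-sample on differences) test: n = ((z_{α/2} + z_β) / d)².
z_{α/2} + z_β = 1.960 + 0.842 = 2.802.
n = (2.802 / 0.91)² = 3.079² = 9.48.
Round up.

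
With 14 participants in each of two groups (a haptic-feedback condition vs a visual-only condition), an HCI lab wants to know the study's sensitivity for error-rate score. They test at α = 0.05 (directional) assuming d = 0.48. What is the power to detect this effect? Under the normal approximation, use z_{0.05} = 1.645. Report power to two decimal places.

For two equal groups, power = Φ(d·√(n/2) − z_{α}).
d·√(n/2) = 0.48 × √(14/2) = 0.48 × 2.646 = 1.270.
z_β = 1.270 − 1.645 = -0.375.
Power = Φ(-0.375) = 0.354.

power ≈ 0.35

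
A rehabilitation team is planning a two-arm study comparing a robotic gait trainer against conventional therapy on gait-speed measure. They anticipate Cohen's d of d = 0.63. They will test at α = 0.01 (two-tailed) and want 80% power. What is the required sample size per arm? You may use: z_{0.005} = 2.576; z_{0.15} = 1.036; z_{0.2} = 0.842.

For two independent groups with equal n: n = 2·((z_{α/2} + z_β) / d)².
z_{α/2} + z_β = 2.576 + 0.842 = 3.418.
n = 2 × (3.418 / 0.63)² = 2 × 5.425² = 2 × 29.43 = 58.9.
Round up to the next whole participant.

n = 59 per group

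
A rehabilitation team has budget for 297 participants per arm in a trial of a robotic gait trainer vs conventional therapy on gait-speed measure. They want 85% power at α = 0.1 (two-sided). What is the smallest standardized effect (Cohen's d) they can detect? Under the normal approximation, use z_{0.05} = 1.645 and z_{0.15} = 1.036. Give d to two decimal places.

For two independent groups of n = 297 each: d_min = (z_{α/2} + z_β)·√(2/n).
z-sum = 1.645 + 1.036 = 2.681.
d_min = 2.681 × √(2/297) = 2.681 × 0.0821 = 0.220.

d_min ≈ 0.22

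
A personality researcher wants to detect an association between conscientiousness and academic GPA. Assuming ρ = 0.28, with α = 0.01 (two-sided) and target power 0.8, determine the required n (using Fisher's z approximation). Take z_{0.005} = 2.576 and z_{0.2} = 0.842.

n = 145

Fisher's z: C = ½·ln((1+r)/(1−r)) = ½·ln(1.7778) = 0.2877.
n = ((z_{α/2} + z_β)/C)² + 3.
(2.576 + 0.842) / 0.2877 = 3.418 / 0.2877 = 11.880.
n = 11.880² + 3 = 141.14 + 3 = 144.1.
Round up.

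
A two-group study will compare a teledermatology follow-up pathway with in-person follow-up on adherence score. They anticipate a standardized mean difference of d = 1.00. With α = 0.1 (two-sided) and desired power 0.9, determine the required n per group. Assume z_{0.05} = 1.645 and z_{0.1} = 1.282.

For two independent groups with equal n: n = 2·((z_{α/2} + z_β) / d)².
z_{α/2} + z_β = 1.645 + 1.282 = 2.927.
n = 2 × (2.927 / 1.00)² = 2 × 2.927² = 2 × 8.57 = 17.1.
Round up to the next whole participant.

n = 18 per group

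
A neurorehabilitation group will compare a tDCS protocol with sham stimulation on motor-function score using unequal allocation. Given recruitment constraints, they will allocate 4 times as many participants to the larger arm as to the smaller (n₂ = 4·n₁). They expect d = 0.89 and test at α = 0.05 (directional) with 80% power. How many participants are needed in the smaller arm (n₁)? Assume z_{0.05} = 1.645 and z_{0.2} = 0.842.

With allocation ratio k = n₂/n₁ = 4, Var(x̄₁−x̄₂) = σ²(1/n₁ + 1/(k·n₁)) = σ²·(k+1)/(k·n₁).
So n₁ = (1 + 1/k)·((z_{α} + z_β)/d)² = 1.250 × (2.487/0.89)².
n₁ = 1.250 × 7.81 = 9.8.
Round up: n₁ = 10, giving n₂ = 4 × 10 = 40.

n₁ = 10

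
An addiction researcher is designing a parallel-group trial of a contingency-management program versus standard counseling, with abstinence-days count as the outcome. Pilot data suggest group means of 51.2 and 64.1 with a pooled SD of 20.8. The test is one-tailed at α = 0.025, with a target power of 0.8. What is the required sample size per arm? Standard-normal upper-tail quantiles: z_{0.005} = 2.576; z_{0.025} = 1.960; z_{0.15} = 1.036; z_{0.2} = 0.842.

Cohen's d = |M₁ − M₂| / SD_pooled = |51.2 − 64.1| / 20.8 = 12.9 / 20.8 = 0.620.
For two independent groups with equal n: n = 2·((z_{α} + z_β) / d)².
z_{α} + z_β = 1.960 + 0.842 = 2.802.
n = 2 × (2.802 / 0.620)² = 2 × 4.519² = 2 × 20.42 = 40.8.
Round up to the next whole participant.

n = 41 per group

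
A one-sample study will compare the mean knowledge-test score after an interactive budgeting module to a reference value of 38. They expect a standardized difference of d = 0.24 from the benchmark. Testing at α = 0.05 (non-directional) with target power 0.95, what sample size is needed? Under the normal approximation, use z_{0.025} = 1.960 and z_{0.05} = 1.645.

For a one-sample test: n = ((z_{α/2} + z_β) / d)².
z_{α/2} + z_β = 1.960 + 1.645 = 3.605.
n = (3.605 / 0.24)² = 15.021² = 225.63.
Round up.

n = 226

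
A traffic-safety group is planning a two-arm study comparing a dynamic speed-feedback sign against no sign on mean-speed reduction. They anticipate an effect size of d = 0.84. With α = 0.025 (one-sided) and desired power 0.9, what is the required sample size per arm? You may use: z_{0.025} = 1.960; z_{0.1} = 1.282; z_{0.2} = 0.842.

For two independent groups with equal n: n = 2·((z_{α} + z_β) / d)².
z_{α} + z_β = 1.960 + 1.282 = 3.242.
n = 2 × (3.242 / 0.84)² = 2 × 3.860² = 2 × 14.90 = 29.8.
Round up to the next whole participant.

n = 30 per group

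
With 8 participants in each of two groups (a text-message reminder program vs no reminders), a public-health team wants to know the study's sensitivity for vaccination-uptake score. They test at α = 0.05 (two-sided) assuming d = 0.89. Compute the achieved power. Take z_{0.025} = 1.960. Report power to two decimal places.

power ≈ 0.43

For two equal groups, power = Φ(d·√(n/2) − z_{α/2}).
d·√(n/2) = 0.89 × √(8/2) = 0.89 × 2.000 = 1.780.
z_β = 1.780 − 1.960 = -0.180.
Power = Φ(-0.180) = 0.429.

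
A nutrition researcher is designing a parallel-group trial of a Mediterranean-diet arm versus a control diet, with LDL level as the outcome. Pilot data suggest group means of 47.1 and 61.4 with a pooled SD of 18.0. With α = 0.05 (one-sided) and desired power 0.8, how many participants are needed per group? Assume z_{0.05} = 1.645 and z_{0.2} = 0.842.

Cohen's d = |M₁ − M₂| / SD_pooled = |47.1 − 61.4| / 18.0 = 14.3 / 18.0 = 0.794.
For two independent groups with equal n: n = 2·((z_{α} + z_β) / d)².
z_{α} + z_β = 1.645 + 0.842 = 2.487.
n = 2 × (2.487 / 0.794)² = 2 × 3.132² = 2 × 9.81 = 19.6.
Round up to the next whole participant.

n = 20 per group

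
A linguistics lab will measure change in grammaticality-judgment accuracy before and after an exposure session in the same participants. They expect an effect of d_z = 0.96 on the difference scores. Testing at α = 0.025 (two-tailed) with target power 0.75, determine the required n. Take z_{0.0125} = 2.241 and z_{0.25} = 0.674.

For a paired (one-sample on differences) test: n = ((z_{α/2} + z_β) / d)².
z_{α/2} + z_β = 2.241 + 0.674 = 2.915.
n = (2.915 / 0.96)² = 3.036² = 9.22.
Round up.

n = 10 pairs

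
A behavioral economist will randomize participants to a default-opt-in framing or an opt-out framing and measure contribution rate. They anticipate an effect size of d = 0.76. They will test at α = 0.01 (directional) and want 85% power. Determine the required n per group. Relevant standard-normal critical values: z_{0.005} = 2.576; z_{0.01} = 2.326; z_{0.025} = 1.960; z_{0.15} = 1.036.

For two independent groups with equal n: n = 2·((z_{α} + z_β) / d)².
z_{α} + z_β = 2.326 + 1.036 = 3.362.
n = 2 × (3.362 / 0.76)² = 2 × 4.424² = 2 × 19.57 = 39.1.
Round up to the next whole participant.

n = 40 per group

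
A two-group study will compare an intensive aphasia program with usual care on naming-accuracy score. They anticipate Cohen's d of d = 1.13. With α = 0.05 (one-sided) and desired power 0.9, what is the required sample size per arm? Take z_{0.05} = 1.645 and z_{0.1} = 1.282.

For two independent groups with equal n: n = 2·((z_{α} + z_β) / d)².
z_{α} + z_β = 1.645 + 1.282 = 2.927.
n = 2 × (2.927 / 1.13)² = 2 × 2.590² = 2 × 6.71 = 13.4.
Round up to the next whole participant.

n = 14 per group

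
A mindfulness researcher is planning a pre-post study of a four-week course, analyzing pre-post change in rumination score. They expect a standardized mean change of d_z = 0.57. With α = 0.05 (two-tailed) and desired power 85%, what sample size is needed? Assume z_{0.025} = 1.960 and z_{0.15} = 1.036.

For a paired (one-sample on differences) test: n = ((z_{α/2} + z_β) / d)².
z_{α/2} + z_β = 1.960 + 1.036 = 2.996.
n = (2.996 / 0.57)² = 5.256² = 27.63.
Round up.

n = 28 pairs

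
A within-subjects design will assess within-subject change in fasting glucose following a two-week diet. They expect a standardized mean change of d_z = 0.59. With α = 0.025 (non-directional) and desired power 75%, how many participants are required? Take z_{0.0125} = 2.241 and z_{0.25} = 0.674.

n = 25 pairs

For a paired (one-sample on differences) test: n = ((z_{α/2} + z_β) / d)².
z_{α/2} + z_β = 2.241 + 0.674 = 2.915.
n = (2.915 / 0.59)² = 4.941² = 24.41.
Round up.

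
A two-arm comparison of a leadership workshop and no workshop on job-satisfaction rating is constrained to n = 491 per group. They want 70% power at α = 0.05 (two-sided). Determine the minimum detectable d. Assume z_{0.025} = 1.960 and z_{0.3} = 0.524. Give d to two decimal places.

d_min ≈ 0.16

For two independent groups of n = 491 each: d_min = (z_{α/2} + z_β)·√(2/n).
z-sum = 1.960 + 0.524 = 2.484.
d_min = 2.484 × √(2/491) = 2.484 × 0.0638 = 0.159.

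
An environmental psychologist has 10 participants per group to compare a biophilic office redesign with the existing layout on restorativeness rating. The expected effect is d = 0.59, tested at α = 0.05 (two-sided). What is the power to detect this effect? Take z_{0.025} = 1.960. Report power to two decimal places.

For two equal groups, power = Φ(d·√(n/2) − z_{α/2}).
d·√(n/2) = 0.59 × √(10/2) = 0.59 × 2.236 = 1.319.
z_β = 1.319 − 1.960 = -0.641.
Power = Φ(-0.641) = 0.261.

power ≈ 0.26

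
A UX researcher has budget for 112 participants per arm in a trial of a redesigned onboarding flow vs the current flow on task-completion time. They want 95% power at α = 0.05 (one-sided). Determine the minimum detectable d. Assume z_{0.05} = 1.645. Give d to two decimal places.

d_min ≈ 0.44

For two independent groups of n = 112 each: d_min = (z_{α} + z_β)·√(2/n).
z-sum = 1.645 + 1.645 = 3.290.
d_min = 3.290 × √(2/112) = 3.290 × 0.1336 = 0.440.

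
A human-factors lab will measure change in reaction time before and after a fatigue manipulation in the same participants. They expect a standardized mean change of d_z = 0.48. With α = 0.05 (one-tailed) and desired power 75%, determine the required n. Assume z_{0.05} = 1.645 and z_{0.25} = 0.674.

For a paired (one-sample on differences) test: n = ((z_{α} + z_β) / d)².
z_{α} + z_β = 1.645 + 0.674 = 2.319.
n = (2.319 / 0.48)² = 4.831² = 23.34.
Round up.

n = 24 pairs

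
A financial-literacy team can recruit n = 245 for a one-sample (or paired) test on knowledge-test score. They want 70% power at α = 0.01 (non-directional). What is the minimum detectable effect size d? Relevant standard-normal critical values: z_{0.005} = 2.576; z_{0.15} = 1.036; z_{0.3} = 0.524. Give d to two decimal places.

d_min ≈ 0.20

For a single sample (or paired design) of n = 245: d_min = (z_{α/2} + z_β)/√n.
z-sum = 2.576 + 0.524 = 3.100.
d_min = 3.100 / √245 = 3.100 / 15.652 = 0.198.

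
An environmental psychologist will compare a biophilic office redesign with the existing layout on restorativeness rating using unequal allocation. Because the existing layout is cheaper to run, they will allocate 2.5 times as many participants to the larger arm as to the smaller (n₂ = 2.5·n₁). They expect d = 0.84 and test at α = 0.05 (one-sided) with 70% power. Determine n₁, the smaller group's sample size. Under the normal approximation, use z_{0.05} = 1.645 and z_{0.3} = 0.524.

With allocation ratio k = n₂/n₁ = 2.5, Var(x̄₁−x̄₂) = σ²(1/n₁ + 1/(k·n₁)) = σ²·(k+1)/(k·n₁).
So n₁ = (1 + 1/k)·((z_{α} + z_β)/d)² = 1.400 × (2.169/0.84)².
n₁ = 1.400 × 6.67 = 9.3.
Round up: n₁ = 10, giving n₂ = 2.5 × 10 = 25.

n₁ = 10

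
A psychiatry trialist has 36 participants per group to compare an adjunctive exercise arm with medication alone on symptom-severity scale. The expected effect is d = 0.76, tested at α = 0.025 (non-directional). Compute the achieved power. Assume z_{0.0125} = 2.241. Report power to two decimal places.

For two equal groups, power = Φ(d·√(n/2) − z_{α/2}).
d·√(n/2) = 0.76 × √(36/2) = 0.76 × 4.243 = 3.224.
z_β = 3.224 − 2.241 = 0.983.
Power = Φ(0.983) = 0.837.

power ≈ 0.84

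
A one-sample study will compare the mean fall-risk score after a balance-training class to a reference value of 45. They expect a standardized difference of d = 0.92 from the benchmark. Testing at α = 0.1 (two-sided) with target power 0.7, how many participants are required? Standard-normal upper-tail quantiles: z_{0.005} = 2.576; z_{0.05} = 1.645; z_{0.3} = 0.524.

n = 6

For a one-sample test: n = ((z_{α/2} + z_β) / d)².
z_{α/2} + z_β = 1.645 + 0.524 = 2.169.
n = (2.169 / 0.92)² = 2.358² = 5.56.
Round up.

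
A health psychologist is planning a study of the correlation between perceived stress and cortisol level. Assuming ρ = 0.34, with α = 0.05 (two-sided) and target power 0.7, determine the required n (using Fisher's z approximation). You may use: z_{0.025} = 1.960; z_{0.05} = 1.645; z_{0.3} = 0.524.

Fisher's z: C = ½·ln((1+r)/(1−r)) = ½·ln(2.0303) = 0.3541.
n = ((z_{α/2} + z_β)/C)² + 3.
(1.960 + 0.524) / 0.3541 = 2.484 / 0.3541 = 7.015.
n = 7.015² + 3 = 49.21 + 3 = 52.2.
Round up.

n = 53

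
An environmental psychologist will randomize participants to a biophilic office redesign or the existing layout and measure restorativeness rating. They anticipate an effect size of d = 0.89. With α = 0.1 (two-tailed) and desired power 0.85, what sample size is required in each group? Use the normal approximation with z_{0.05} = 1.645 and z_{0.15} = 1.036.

n = 19 per group

For two independent groups with equal n: n = 2·((z_{α/2} + z_β) / d)².
z_{α/2} + z_β = 1.645 + 1.036 = 2.681.
n = 2 × (2.681 / 0.89)² = 2 × 3.012² = 2 × 9.07 = 18.1.
Round up to the next whole participant.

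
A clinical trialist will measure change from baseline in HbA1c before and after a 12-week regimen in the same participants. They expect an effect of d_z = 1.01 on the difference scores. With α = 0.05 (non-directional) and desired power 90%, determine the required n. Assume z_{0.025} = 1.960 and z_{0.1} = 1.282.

For a paired (one-sample on differences) test: n = ((z_{α/2} + z_β) / d)².
z_{α/2} + z_β = 1.960 + 1.282 = 3.242.
n = (3.242 / 1.01)² = 3.210² = 10.30.
Round up.

n = 11 pairs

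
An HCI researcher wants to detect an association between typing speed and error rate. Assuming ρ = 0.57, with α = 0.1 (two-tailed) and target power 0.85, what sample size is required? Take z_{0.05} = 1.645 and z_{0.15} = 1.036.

n = 21

Fisher's z: C = ½·ln((1+r)/(1−r)) = ½·ln(3.6512) = 0.6475.
n = ((z_{α/2} + z_β)/C)² + 3.
(1.645 + 1.036) / 0.6475 = 2.681 / 0.6475 = 4.141.
n = 4.141² + 3 = 17.14 + 3 = 20.1.
Round up.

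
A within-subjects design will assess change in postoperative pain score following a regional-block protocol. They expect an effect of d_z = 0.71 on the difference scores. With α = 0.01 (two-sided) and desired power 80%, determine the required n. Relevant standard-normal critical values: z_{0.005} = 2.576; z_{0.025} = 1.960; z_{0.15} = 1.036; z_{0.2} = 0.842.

n = 24 pairs

For a paired (one-sample on differences) test: n = ((z_{α/2} + z_β) / d)².
z_{α/2} + z_β = 2.576 + 0.842 = 3.418.
n = (3.418 / 0.71)² = 4.814² = 23.18.
Round up.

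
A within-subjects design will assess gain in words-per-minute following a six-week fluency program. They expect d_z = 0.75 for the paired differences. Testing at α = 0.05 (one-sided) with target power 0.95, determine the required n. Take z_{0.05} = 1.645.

n = 20 pairs

For a paired (one-sample on differences) test: n = ((z_{α} + z_β) / d)².
z_{α} + z_β = 1.645 + 1.645 = 3.290.
n = (3.290 / 0.75)² = 4.387² = 19.24.
Round up.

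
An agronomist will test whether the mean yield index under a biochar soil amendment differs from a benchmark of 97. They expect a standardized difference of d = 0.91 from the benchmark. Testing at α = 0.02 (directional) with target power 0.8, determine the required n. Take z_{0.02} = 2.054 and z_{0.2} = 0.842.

For a one-sample test: n = ((z_{α} + z_β) / d)².
z_{α} + z_β = 2.054 + 0.842 = 2.896.
n = (2.896 / 0.91)² = 3.182² = 10.13.
Round up.

n = 11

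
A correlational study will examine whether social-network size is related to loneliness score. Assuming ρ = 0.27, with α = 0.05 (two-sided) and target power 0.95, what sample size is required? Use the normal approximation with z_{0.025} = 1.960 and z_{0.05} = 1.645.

Fisher's z: C = ½·ln((1+r)/(1−r)) = ½·ln(1.7397) = 0.2769.
n = ((z_{α/2} + z_β)/C)² + 3.
(1.960 + 1.645) / 0.2769 = 3.605 / 0.2769 = 13.019.
n = 13.019² + 3 = 169.50 + 3 = 172.5.
Round up.

n = 173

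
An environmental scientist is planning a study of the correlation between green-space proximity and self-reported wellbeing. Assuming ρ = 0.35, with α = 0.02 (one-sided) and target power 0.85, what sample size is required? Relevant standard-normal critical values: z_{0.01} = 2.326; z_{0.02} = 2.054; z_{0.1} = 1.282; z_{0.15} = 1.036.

Fisher's z: C = ½·ln((1+r)/(1−r)) = ½·ln(2.0769) = 0.3654.
n = ((z_{α} + z_β)/C)² + 3.
(2.054 + 1.036) / 0.3654 = 3.090 / 0.3654 = 8.456.
n = 8.456² + 3 = 71.51 + 3 = 74.5.
Round up.

n = 75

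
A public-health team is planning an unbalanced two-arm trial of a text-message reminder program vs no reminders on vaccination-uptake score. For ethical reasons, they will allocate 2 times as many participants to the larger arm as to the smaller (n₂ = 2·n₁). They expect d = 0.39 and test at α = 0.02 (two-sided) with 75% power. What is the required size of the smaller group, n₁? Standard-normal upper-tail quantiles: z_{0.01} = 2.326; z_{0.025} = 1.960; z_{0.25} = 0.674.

With allocation ratio k = n₂/n₁ = 2, Var(x̄₁−x̄₂) = σ²(1/n₁ + 1/(k·n₁)) = σ²·(k+1)/(k·n₁).
So n₁ = (1 + 1/k)·((z_{α/2} + z_β)/d)² = 1.500 × (3.000/0.39)².
n₁ = 1.500 × 59.17 = 88.8.
Round up: n₁ = 89, giving n₂ = 2 × 89 = 178.

n₁ = 89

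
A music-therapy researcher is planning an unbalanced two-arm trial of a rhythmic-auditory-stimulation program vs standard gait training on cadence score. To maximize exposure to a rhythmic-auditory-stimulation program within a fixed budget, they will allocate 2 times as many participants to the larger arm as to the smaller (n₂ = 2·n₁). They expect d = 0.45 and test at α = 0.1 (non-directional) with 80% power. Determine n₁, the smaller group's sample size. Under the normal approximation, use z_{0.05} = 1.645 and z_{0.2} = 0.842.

n₁ = 46

With allocation ratio k = n₂/n₁ = 2, Var(x̄₁−x̄₂) = σ²(1/n₁ + 1/(k·n₁)) = σ²·(k+1)/(k·n₁).
So n₁ = (1 + 1/k)·((z_{α/2} + z_β)/d)² = 1.500 × (2.487/0.45)².
n₁ = 1.500 × 30.54 = 45.8.
Round up: n₁ = 46, giving n₂ = 2 × 46 = 92.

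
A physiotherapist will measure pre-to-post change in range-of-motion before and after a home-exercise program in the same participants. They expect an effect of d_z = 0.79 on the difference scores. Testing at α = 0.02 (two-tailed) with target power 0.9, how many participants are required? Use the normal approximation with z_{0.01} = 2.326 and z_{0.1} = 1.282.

n = 21 pairs

For a paired (one-sample on differences) test: n = ((z_{α/2} + z_β) / d)².
z_{α/2} + z_β = 2.326 + 1.282 = 3.608.
n = (3.608 / 0.79)² = 4.567² = 20.86.
Round up.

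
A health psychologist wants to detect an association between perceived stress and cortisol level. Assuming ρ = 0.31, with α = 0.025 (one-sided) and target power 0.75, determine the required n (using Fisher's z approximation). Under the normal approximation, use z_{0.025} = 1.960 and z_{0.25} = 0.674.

n = 71

Fisher's z: C = ½·ln((1+r)/(1−r)) = ½·ln(1.8986) = 0.3205.
n = ((z_{α} + z_β)/C)² + 3.
(1.960 + 0.674) / 0.3205 = 2.634 / 0.3205 = 8.218.
n = 8.218² + 3 = 67.54 + 3 = 70.5.
Round up.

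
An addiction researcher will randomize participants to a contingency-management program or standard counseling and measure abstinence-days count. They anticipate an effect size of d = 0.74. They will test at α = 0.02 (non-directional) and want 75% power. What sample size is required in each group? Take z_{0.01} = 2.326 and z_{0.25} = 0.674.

n = 33 per group

For two independent groups with equal n: n = 2·((z_{α/2} + z_β) / d)².
z_{α/2} + z_β = 2.326 + 0.674 = 3.000.
n = 2 × (3.000 / 0.74)² = 2 × 4.054² = 2 × 16.44 = 32.9.
Round up to the next whole participant.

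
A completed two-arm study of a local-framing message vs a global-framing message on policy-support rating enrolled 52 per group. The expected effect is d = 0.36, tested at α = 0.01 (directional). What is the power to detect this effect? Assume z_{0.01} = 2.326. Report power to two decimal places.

For two equal groups, power = Φ(d·√(n/2) − z_{α}).
d·√(n/2) = 0.36 × √(52/2) = 0.36 × 5.099 = 1.836.
z_β = 1.836 − 2.326 = -0.490.
Power = Φ(-0.490) = 0.312.

power ≈ 0.31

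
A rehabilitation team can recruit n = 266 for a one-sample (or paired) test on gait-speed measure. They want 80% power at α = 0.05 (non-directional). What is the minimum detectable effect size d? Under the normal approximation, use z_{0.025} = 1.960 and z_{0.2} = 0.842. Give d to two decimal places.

For a single sample (or paired design) of n = 266: d_min = (z_{α/2} + z_β)/√n.
z-sum = 1.960 + 0.842 = 2.802.
d_min = 2.802 / √266 = 2.802 / 16.310 = 0.172.

d_min ≈ 0.17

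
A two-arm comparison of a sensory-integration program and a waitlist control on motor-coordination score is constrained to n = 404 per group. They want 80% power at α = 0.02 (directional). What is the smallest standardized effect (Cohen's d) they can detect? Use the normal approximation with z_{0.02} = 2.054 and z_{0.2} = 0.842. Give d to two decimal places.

For two independent groups of n = 404 each: d_min = (z_{α} + z_β)·√(2/n).
z-sum = 2.054 + 0.842 = 2.896.
d_min = 2.896 × √(2/404) = 2.896 × 0.0704 = 0.204.

d_min ≈ 0.20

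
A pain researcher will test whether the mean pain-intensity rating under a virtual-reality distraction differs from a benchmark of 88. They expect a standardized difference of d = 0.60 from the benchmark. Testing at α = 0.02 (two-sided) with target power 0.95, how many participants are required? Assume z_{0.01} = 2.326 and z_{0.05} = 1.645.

n = 44

For a one-sample test: n = ((z_{α/2} + z_β) / d)².
z_{α/2} + z_β = 2.326 + 1.645 = 3.971.
n = (3.971 / 0.60)² = 6.618² = 43.80.
Round up.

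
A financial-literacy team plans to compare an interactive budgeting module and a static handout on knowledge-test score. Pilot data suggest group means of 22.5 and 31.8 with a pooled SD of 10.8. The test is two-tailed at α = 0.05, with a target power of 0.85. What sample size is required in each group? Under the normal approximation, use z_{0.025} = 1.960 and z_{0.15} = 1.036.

Cohen's d = |M₁ − M₂| / SD_pooled = |22.5 − 31.8| / 10.8 = 9.3 / 10.8 = 0.861.
For two independent groups with equal n: n = 2·((z_{α/2} + z_β) / d)².
z_{α/2} + z_β = 1.960 + 1.036 = 2.996.
n = 2 × (2.996 / 0.861)² = 2 × 3.480² = 2 × 12.11 = 24.2.
Round up to the next whole participant.

n = 25 per group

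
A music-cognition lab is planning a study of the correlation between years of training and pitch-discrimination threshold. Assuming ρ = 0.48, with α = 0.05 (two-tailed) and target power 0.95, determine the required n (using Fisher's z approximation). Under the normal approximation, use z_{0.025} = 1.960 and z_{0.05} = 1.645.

Fisher's z: C = ½·ln((1+r)/(1−r)) = ½·ln(2.8462) = 0.5230.
n = ((z_{α/2} + z_β)/C)² + 3.
(1.960 + 1.645) / 0.5230 = 3.605 / 0.5230 = 6.893.
n = 6.893² + 3 = 47.51 + 3 = 50.5.
Round up.

n = 51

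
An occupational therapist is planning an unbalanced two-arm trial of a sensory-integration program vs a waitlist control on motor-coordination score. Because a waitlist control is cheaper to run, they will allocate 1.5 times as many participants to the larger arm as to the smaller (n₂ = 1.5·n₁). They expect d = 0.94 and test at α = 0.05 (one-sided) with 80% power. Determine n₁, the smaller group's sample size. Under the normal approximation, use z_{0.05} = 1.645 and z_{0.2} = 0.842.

With allocation ratio k = n₂/n₁ = 1.5, Var(x̄₁−x̄₂) = σ²(1/n₁ + 1/(k·n₁)) = σ²·(k+1)/(k·n₁).
So n₁ = (1 + 1/k)·((z_{α} + z_β)/d)² = 1.667 × (2.487/0.94)².
n₁ = 1.667 × 7.00 = 11.7.
Round up: n₁ = 12, giving n₂ = 1.5 × 12 = 18.

n₁ = 12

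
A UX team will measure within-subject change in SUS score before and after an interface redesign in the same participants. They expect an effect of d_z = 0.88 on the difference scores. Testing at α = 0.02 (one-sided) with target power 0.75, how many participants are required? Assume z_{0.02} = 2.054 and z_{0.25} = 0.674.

For a paired (one-sample on differences) test: n = ((z_{α} + z_β) / d)².
z_{α} + z_β = 2.054 + 0.674 = 2.728.
n = (2.728 / 0.88)² = 3.100² = 9.61.
Round up.

n = 10 pairs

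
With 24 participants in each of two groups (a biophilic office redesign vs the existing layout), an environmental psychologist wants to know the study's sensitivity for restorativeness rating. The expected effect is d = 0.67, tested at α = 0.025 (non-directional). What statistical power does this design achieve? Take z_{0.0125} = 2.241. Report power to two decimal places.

power ≈ 0.53

For two equal groups, power = Φ(d·√(n/2) − z_{α/2}).
d·√(n/2) = 0.67 × √(24/2) = 0.67 × 3.464 = 2.321.
z_β = 2.321 − 2.241 = 0.080.
Power = Φ(0.080) = 0.532.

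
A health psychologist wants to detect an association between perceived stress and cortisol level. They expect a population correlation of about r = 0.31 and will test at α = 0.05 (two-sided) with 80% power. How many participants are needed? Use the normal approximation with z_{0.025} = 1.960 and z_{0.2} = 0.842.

Fisher's z: C = ½·ln((1+r)/(1−r)) = ½·ln(1.8986) = 0.3205.
n = ((z_{α/2} + z_β)/C)² + 3.
(1.960 + 0.842) / 0.3205 = 2.802 / 0.3205 = 8.743.
n = 8.743² + 3 = 76.43 + 3 = 79.4.
Round up.

n = 80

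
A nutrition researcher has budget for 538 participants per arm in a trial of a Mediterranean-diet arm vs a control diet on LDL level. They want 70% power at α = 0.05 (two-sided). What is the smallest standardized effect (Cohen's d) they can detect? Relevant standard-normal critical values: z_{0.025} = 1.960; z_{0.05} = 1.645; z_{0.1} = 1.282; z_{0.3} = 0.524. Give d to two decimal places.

For two independent groups of n = 538 each: d_min = (z_{α/2} + z_β)·√(2/n).
z-sum = 1.960 + 0.524 = 2.484.
d_min = 2.484 × √(2/538) = 2.484 × 0.0610 = 0.151.

d_min ≈ 0.15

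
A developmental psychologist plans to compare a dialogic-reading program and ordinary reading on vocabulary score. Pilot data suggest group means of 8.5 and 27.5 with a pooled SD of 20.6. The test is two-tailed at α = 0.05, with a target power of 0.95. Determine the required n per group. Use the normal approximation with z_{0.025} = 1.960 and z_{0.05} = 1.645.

n = 31 per group

Cohen's d = |M₁ − M₂| / SD_pooled = |8.5 − 27.5| / 20.6 = 19.0 / 20.6 = 0.922.
For two independent groups with equal n: n = 2·((z_{α/2} + z_β) / d)².
z_{α/2} + z_β = 1.960 + 1.645 = 3.605.
n = 2 × (3.605 / 0.922)² = 2 × 3.910² = 2 × 15.29 = 30.6.
Round up to the next whole participant.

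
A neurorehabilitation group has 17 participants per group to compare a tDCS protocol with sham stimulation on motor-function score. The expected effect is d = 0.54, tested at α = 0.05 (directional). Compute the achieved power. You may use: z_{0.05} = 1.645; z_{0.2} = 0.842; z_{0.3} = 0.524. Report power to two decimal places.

For two equal groups, power = Φ(d·√(n/2) − z_{α}).
d·√(n/2) = 0.54 × √(17/2) = 0.54 × 2.915 = 1.574.
z_β = 1.574 − 1.645 = -0.071.
Power = Φ(-0.071) = 0.472.

power ≈ 0.47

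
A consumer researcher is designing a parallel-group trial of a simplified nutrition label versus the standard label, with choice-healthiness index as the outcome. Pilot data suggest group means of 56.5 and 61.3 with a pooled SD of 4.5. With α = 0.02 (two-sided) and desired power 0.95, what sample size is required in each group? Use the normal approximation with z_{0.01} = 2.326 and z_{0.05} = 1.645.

n = 28 per group

Cohen's d = |M₁ − M₂| / SD_pooled = |56.5 − 61.3| / 4.5 = 4.8 / 4.5 = 1.067.
For two independent groups with equal n: n = 2·((z_{α/2} + z_β) / d)².
z_{α/2} + z_β = 2.326 + 1.645 = 3.971.
n = 2 × (3.971 / 1.067)² = 2 × 3.722² = 2 × 13.85 = 27.7.
Round up to the next whole participant.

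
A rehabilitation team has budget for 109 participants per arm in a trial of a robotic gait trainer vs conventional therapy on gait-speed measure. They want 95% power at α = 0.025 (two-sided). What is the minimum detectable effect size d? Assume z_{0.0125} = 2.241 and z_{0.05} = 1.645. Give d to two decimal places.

For two independent groups of n = 109 each: d_min = (z_{α/2} + z_β)·√(2/n).
z-sum = 2.241 + 1.645 = 3.886.
d_min = 3.886 × √(2/109) = 3.886 × 0.1355 = 0.526.

d_min ≈ 0.53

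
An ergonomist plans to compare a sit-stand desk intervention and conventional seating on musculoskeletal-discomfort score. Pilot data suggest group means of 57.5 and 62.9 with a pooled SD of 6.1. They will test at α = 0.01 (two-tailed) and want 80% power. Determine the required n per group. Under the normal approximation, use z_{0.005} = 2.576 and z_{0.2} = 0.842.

n = 30 per group

Cohen's d = |M₁ − M₂| / SD_pooled = |57.5 − 62.9| / 6.1 = 5.4 / 6.1 = 0.885.
For two independent groups with equal n: n = 2·((z_{α/2} + z_β) / d)².
z_{α/2} + z_β = 2.576 + 0.842 = 3.418.
n = 2 × (3.418 / 0.885)² = 2 × 3.862² = 2 × 14.92 = 29.8.
Round up to the next whole participant.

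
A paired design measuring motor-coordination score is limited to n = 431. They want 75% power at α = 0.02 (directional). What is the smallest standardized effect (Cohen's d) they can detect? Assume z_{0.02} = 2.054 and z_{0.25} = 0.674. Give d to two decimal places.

d_min ≈ 0.13

For a single sample (or paired design) of n = 431: d_min = (z_{α} + z_β)/√n.
z-sum = 2.054 + 0.674 = 2.728.
d_min = 2.728 / √431 = 2.728 / 20.761 = 0.131.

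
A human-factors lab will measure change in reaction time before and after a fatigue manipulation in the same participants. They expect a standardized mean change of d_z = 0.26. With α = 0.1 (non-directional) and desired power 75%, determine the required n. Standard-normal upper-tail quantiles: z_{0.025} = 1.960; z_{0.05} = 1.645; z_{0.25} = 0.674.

n = 80 pairs

For a paired (one-sample on differences) test: n = ((z_{α/2} + z_β) / d)².
z_{α/2} + z_β = 1.645 + 0.674 = 2.319.
n = (2.319 / 0.26)² = 8.919² = 79.55.
Round up.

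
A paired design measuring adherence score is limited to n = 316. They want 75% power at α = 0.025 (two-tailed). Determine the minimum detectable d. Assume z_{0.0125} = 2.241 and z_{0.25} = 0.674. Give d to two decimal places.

d_min ≈ 0.16

For a single sample (or paired design) of n = 316: d_min = (z_{α/2} + z_β)/√n.
z-sum = 2.241 + 0.674 = 2.915.
d_min = 2.915 / √316 = 2.915 / 17.776 = 0.164.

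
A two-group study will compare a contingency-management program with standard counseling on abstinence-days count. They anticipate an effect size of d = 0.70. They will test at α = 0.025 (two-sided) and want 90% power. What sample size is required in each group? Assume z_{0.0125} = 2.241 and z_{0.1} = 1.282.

For two independent groups with equal n: n = 2·((z_{α/2} + z_β) / d)².
z_{α/2} + z_β = 2.241 + 1.282 = 3.523.
n = 2 × (3.523 / 0.70)² = 2 × 5.033² = 2 × 25.33 = 50.7.
Round up to the next whole participant.

n = 51 per group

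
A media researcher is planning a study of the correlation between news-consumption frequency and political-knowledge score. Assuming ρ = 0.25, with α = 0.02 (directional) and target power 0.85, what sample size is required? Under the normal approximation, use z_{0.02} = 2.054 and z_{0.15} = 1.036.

Fisher's z: C = ½·ln((1+r)/(1−r)) = ½·ln(1.6667) = 0.2554.
n = ((z_{α} + z_β)/C)² + 3.
(2.054 + 1.036) / 0.2554 = 3.090 / 0.2554 = 12.099.
n = 12.099² + 3 = 146.38 + 3 = 149.4.
Round up.

n = 150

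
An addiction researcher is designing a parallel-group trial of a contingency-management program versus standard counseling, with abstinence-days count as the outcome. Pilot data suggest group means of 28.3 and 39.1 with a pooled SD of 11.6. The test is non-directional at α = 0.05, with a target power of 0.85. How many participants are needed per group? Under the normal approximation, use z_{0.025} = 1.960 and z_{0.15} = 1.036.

Cohen's d = |M₁ − M₂| / SD_pooled = |28.3 − 39.1| / 11.6 = 10.8 / 11.6 = 0.931.
For two independent groups with equal n: n = 2·((z_{α/2} + z_β) / d)².
z_{α/2} + z_β = 1.960 + 1.036 = 2.996.
n = 2 × (2.996 / 0.931)² = 2 × 3.218² = 2 × 10.36 = 20.7.
Round up to the next whole participant.

n = 21 per group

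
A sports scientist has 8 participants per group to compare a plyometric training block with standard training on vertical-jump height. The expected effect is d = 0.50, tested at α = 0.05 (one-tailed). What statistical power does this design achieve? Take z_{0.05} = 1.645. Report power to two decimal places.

For two equal groups, power = Φ(d·√(n/2) − z_{α}).
d·√(n/2) = 0.50 × √(8/2) = 0.50 × 2.000 = 1.000.
z_β = 1.000 − 1.645 = -0.645.
Power = Φ(-0.645) = 0.259.

power ≈ 0.26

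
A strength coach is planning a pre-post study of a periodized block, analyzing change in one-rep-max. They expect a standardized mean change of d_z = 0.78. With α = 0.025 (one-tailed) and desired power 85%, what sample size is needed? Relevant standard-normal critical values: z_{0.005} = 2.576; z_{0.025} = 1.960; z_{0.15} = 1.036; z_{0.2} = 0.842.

For a paired (one-sample on differences) test: n = ((z_{α} + z_β) / d)².
z_{α} + z_β = 1.960 + 1.036 = 2.996.
n = (2.996 / 0.78)² = 3.841² = 14.75.
Round up.

n = 15 pairs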